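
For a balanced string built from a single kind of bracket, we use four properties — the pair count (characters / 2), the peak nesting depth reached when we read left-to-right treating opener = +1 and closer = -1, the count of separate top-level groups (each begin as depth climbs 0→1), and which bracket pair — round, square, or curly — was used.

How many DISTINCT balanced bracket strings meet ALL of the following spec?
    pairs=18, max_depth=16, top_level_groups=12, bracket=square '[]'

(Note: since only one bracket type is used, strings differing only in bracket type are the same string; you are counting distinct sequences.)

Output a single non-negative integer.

Answer: 0

Derivation:
Spec: pairs=18 depth=16 groups=12
Count(depth <= 16) = 67298
Count(depth <= 15) = 67298
Count(depth == 16) = 67298 - 67298 = 0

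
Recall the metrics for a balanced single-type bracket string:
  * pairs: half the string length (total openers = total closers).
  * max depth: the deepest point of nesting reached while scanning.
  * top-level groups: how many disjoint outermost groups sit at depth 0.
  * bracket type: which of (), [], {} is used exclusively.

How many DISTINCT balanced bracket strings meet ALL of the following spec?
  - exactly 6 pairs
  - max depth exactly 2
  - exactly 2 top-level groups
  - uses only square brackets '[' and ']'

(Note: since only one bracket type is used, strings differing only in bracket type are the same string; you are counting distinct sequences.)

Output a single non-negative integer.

Spec: pairs=6 depth=2 groups=2
Count(depth <= 2) = 5
Count(depth <= 1) = 0
Count(depth == 2) = 5 - 0 = 5

Answer: 5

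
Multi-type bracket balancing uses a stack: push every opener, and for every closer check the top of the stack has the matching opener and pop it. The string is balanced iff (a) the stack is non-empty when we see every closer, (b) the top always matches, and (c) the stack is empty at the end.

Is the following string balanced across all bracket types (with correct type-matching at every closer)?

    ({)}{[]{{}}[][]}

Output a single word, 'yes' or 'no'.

Answer: no

Derivation:
pos 0: push '('; stack = (
pos 1: push '{'; stack = ({
pos 2: saw closer ')' but top of stack is '{' (expected '}') → INVALID
Verdict: type mismatch at position 2: ')' closes '{' → no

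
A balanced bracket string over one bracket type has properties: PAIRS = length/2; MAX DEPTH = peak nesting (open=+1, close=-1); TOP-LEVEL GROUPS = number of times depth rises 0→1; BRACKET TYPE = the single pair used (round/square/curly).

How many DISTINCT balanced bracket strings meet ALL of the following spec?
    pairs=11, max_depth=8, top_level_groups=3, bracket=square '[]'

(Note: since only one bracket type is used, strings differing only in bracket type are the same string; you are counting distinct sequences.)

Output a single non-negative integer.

Answer: 45

Derivation:
Spec: pairs=11 depth=8 groups=3
Count(depth <= 8) = 11931
Count(depth <= 7) = 11886
Count(depth == 8) = 11931 - 11886 = 45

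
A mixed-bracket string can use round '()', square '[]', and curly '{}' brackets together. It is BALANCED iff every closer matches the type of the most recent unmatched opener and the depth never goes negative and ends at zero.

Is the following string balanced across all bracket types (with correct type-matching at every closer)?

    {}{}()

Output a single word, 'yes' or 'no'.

Answer: yes

Derivation:
pos 0: push '{'; stack = {
pos 1: '}' matches '{'; pop; stack = (empty)
pos 2: push '{'; stack = {
pos 3: '}' matches '{'; pop; stack = (empty)
pos 4: push '('; stack = (
pos 5: ')' matches '('; pop; stack = (empty)
end: stack empty → VALID
Verdict: properly nested → yes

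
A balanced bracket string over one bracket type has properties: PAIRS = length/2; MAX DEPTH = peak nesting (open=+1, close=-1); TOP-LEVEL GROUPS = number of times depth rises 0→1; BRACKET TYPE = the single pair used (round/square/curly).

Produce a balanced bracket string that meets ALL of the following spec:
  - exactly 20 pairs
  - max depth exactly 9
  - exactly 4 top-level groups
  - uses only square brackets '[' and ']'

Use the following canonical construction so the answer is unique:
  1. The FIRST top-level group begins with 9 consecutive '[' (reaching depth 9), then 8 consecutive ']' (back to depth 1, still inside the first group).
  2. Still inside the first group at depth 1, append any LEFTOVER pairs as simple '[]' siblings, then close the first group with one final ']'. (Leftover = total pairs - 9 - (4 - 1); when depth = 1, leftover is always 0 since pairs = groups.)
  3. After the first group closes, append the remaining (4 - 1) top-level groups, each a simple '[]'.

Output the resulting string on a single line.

Answer: [[[[[[[[[]]]]]]]][][][][][][][][]][][][]

Derivation:
Spec: pairs=20 depth=9 groups=4
Leftover pairs = 20 - 9 - (4-1) = 8
First group: deep chain of depth 9 + 8 sibling pairs
Remaining 3 groups: simple '[]' each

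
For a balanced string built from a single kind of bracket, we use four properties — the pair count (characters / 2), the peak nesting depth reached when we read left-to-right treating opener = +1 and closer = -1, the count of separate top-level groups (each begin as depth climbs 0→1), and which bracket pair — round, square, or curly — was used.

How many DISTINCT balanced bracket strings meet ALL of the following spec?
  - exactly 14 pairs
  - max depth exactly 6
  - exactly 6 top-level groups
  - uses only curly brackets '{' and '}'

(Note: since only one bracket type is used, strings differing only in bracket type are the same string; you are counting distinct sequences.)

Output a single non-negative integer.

Answer: 4572

Derivation:
Spec: pairs=14 depth=6 groups=6
Count(depth <= 6) = 86196
Count(depth <= 5) = 81624
Count(depth == 6) = 86196 - 81624 = 4572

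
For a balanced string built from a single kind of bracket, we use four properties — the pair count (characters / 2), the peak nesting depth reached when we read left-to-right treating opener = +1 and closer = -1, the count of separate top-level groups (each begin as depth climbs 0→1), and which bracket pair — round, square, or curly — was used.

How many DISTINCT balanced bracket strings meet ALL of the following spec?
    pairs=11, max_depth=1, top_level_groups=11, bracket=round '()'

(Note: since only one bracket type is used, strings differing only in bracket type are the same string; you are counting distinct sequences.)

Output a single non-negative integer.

Spec: pairs=11 depth=1 groups=11
Count(depth <= 1) = 1
Count(depth <= 0) = 0
Count(depth == 1) = 1 - 0 = 1

Answer: 1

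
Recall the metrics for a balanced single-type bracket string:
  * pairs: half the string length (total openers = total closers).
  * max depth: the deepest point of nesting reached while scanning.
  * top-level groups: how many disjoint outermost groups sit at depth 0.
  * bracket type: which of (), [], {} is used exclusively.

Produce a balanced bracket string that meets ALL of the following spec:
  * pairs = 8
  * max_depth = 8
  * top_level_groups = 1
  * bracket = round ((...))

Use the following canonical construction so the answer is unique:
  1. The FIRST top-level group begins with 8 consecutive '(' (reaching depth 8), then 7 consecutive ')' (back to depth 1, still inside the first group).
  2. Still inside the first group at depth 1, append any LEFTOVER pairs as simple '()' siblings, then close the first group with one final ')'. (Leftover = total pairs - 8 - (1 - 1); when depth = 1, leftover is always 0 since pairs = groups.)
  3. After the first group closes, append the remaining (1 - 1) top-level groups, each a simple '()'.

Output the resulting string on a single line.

Spec: pairs=8 depth=8 groups=1
Leftover pairs = 8 - 8 - (1-1) = 0
First group: deep chain of depth 8 + 0 sibling pairs
Remaining 0 groups: simple '()' each

Answer: (((((((())))))))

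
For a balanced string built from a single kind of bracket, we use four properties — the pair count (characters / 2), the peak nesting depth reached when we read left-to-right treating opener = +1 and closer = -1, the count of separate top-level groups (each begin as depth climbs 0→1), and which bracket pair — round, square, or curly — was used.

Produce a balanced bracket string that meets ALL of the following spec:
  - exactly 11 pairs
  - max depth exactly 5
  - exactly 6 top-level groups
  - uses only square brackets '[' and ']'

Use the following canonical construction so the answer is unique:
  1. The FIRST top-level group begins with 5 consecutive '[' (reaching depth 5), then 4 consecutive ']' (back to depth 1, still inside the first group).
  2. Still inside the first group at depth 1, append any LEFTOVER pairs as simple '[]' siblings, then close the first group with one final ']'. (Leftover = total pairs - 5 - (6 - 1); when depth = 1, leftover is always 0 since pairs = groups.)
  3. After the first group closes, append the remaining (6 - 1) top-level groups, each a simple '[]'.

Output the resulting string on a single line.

Answer: [[[[[]]]][]][][][][][]

Derivation:
Spec: pairs=11 depth=5 groups=6
Leftover pairs = 11 - 5 - (6-1) = 1
First group: deep chain of depth 5 + 1 sibling pairs
Remaining 5 groups: simple '[]' each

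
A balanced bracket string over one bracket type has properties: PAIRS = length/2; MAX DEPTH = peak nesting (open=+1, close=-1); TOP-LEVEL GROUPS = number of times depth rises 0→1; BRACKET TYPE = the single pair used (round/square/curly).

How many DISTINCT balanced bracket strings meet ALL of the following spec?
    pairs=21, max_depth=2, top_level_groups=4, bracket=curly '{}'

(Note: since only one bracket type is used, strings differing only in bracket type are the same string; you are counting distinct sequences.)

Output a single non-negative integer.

Answer: 1140

Derivation:
Spec: pairs=21 depth=2 groups=4
Count(depth <= 2) = 1140
Count(depth <= 1) = 0
Count(depth == 2) = 1140 - 0 = 1140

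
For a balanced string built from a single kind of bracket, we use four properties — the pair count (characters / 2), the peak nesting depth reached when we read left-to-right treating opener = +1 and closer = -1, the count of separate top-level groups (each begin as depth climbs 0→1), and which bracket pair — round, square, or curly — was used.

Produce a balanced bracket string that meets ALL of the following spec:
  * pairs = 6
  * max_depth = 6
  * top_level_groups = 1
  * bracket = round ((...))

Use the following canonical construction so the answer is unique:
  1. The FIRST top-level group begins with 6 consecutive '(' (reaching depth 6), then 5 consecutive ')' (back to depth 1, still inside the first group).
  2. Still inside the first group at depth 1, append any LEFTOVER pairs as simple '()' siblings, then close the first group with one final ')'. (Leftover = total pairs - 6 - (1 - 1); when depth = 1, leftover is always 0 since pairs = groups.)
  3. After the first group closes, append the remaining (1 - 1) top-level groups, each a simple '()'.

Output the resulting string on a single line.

Spec: pairs=6 depth=6 groups=1
Leftover pairs = 6 - 6 - (1-1) = 0
First group: deep chain of depth 6 + 0 sibling pairs
Remaining 0 groups: simple '()' each

Answer: (((((())))))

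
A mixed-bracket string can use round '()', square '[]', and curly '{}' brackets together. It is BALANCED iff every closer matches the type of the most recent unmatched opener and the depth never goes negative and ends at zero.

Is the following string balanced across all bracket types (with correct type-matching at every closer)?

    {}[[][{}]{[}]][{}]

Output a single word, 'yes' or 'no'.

Answer: no

Derivation:
pos 0: push '{'; stack = {
pos 1: '}' matches '{'; pop; stack = (empty)
pos 2: push '['; stack = [
pos 3: push '['; stack = [[
pos 4: ']' matches '['; pop; stack = [
pos 5: push '['; stack = [[
pos 6: push '{'; stack = [[{
pos 7: '}' matches '{'; pop; stack = [[
pos 8: ']' matches '['; pop; stack = [
pos 9: push '{'; stack = [{
pos 10: push '['; stack = [{[
pos 11: saw closer '}' but top of stack is '[' (expected ']') → INVALID
Verdict: type mismatch at position 11: '}' closes '[' → no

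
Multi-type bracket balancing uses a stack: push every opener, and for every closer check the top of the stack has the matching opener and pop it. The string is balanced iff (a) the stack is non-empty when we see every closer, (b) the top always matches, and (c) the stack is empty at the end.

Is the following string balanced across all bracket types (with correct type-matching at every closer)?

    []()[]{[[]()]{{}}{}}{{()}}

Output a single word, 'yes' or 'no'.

pos 0: push '['; stack = [
pos 1: ']' matches '['; pop; stack = (empty)
pos 2: push '('; stack = (
pos 3: ')' matches '('; pop; stack = (empty)
pos 4: push '['; stack = [
pos 5: ']' matches '['; pop; stack = (empty)
pos 6: push '{'; stack = {
pos 7: push '['; stack = {[
pos 8: push '['; stack = {[[
pos 9: ']' matches '['; pop; stack = {[
pos 10: push '('; stack = {[(
pos 11: ')' matches '('; pop; stack = {[
pos 12: ']' matches '['; pop; stack = {
pos 13: push '{'; stack = {{
pos 14: push '{'; stack = {{{
pos 15: '}' matches '{'; pop; stack = {{
pos 16: '}' matches '{'; pop; stack = {
pos 17: push '{'; stack = {{
pos 18: '}' matches '{'; pop; stack = {
pos 19: '}' matches '{'; pop; stack = (empty)
pos 20: push '{'; stack = {
pos 21: push '{'; stack = {{
pos 22: push '('; stack = {{(
pos 23: ')' matches '('; pop; stack = {{
pos 24: '}' matches '{'; pop; stack = {
pos 25: '}' matches '{'; pop; stack = (empty)
end: stack empty → VALID
Verdict: properly nested → yes

Answer: yes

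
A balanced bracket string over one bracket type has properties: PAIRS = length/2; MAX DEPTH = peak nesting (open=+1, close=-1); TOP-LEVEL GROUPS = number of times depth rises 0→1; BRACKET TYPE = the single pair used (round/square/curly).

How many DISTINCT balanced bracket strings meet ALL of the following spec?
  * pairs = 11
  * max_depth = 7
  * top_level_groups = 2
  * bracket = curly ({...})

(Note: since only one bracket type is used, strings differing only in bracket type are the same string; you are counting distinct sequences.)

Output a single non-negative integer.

Answer: 1024

Derivation:
Spec: pairs=11 depth=7 groups=2
Count(depth <= 7) = 16528
Count(depth <= 6) = 15504
Count(depth == 7) = 16528 - 15504 = 1024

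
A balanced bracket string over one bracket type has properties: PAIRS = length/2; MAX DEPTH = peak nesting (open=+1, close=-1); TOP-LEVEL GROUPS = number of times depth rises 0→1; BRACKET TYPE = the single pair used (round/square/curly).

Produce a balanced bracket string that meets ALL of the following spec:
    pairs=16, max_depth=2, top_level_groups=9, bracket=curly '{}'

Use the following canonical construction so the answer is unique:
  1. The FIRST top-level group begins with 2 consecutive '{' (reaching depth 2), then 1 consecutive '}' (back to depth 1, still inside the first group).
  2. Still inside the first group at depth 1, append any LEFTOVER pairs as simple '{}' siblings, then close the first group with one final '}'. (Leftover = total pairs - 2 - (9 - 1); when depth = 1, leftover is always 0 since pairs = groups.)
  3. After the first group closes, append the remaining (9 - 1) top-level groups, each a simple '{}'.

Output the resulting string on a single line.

Spec: pairs=16 depth=2 groups=9
Leftover pairs = 16 - 2 - (9-1) = 6
First group: deep chain of depth 2 + 6 sibling pairs
Remaining 8 groups: simple '{}' each

Answer: {{}{}{}{}{}{}{}}{}{}{}{}{}{}{}{}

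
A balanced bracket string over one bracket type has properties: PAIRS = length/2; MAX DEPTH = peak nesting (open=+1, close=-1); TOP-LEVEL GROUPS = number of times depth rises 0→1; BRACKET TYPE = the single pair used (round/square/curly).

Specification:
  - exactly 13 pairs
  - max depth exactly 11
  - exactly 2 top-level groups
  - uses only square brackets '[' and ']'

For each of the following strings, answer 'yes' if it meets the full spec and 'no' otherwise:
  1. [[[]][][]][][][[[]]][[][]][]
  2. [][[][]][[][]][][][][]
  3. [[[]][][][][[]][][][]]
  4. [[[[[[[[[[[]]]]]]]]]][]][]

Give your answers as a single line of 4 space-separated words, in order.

Answer: no no no yes

Derivation:
String 1 '[[[]][][]][][][[[]]][[][]][]': depth seq [1 2 3 2 1 2 1 2 1 0 1 0 1 0 1 2 3 2 1 0 1 2 1 2 1 0 1 0]
  -> pairs=14 depth=3 groups=6 -> no
String 2 '[][[][]][[][]][][][][]': depth seq [1 0 1 2 1 2 1 0 1 2 1 2 1 0 1 0 1 0 1 0 1 0]
  -> pairs=11 depth=2 groups=7 -> no
String 3 '[[[]][][][][[]][][][]]': depth seq [1 2 3 2 1 2 1 2 1 2 1 2 3 2 1 2 1 2 1 2 1 0]
  -> pairs=11 depth=3 groups=1 -> no
String 4 '[[[[[[[[[[[]]]]]]]]]][]][]': depth seq [1 2 3 4 5 6 7 8 9 10 11 10 9 8 7 6 5 4 3 2 1 2 1 0 1 0]
  -> pairs=13 depth=11 groups=2 -> yes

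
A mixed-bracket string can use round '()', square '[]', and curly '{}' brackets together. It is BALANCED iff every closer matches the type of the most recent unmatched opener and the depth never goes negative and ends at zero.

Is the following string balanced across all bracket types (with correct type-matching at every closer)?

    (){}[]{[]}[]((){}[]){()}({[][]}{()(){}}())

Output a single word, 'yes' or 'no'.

Answer: yes

Derivation:
pos 0: push '('; stack = (
pos 1: ')' matches '('; pop; stack = (empty)
pos 2: push '{'; stack = {
pos 3: '}' matches '{'; pop; stack = (empty)
pos 4: push '['; stack = [
pos 5: ']' matches '['; pop; stack = (empty)
pos 6: push '{'; stack = {
pos 7: push '['; stack = {[
pos 8: ']' matches '['; pop; stack = {
pos 9: '}' matches '{'; pop; stack = (empty)
pos 10: push '['; stack = [
pos 11: ']' matches '['; pop; stack = (empty)
pos 12: push '('; stack = (
pos 13: push '('; stack = ((
pos 14: ')' matches '('; pop; stack = (
pos 15: push '{'; stack = ({
pos 16: '}' matches '{'; pop; stack = (
pos 17: push '['; stack = ([
pos 18: ']' matches '['; pop; stack = (
pos 19: ')' matches '('; pop; stack = (empty)
pos 20: push '{'; stack = {
pos 21: push '('; stack = {(
pos 22: ')' matches '('; pop; stack = {
pos 23: '}' matches '{'; pop; stack = (empty)
pos 24: push '('; stack = (
pos 25: push '{'; stack = ({
pos 26: push '['; stack = ({[
pos 27: ']' matches '['; pop; stack = ({
pos 28: push '['; stack = ({[
pos 29: ']' matches '['; pop; stack = ({
pos 30: '}' matches '{'; pop; stack = (
pos 31: push '{'; stack = ({
pos 32: push '('; stack = ({(
pos 33: ')' matches '('; pop; stack = ({
pos 34: push '('; stack = ({(
pos 35: ')' matches '('; pop; stack = ({
pos 36: push '{'; stack = ({{
pos 37: '}' matches '{'; pop; stack = ({
pos 38: '}' matches '{'; pop; stack = (
pos 39: push '('; stack = ((
pos 40: ')' matches '('; pop; stack = (
pos 41: ')' matches '('; pop; stack = (empty)
end: stack empty → VALID
Verdict: properly nested → yes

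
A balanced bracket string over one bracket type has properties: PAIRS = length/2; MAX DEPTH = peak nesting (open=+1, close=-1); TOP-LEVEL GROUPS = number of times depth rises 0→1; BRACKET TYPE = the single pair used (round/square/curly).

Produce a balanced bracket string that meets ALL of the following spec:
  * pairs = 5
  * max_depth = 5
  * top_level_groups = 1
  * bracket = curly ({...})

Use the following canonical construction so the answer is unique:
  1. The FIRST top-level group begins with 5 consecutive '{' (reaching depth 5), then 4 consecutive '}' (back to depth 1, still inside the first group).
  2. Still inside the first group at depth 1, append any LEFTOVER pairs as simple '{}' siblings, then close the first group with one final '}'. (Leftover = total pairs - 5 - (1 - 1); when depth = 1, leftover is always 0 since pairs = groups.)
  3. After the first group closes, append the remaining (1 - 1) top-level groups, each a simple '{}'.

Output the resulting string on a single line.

Spec: pairs=5 depth=5 groups=1
Leftover pairs = 5 - 5 - (1-1) = 0
First group: deep chain of depth 5 + 0 sibling pairs
Remaining 0 groups: simple '{}' each

Answer: {{{{{}}}}}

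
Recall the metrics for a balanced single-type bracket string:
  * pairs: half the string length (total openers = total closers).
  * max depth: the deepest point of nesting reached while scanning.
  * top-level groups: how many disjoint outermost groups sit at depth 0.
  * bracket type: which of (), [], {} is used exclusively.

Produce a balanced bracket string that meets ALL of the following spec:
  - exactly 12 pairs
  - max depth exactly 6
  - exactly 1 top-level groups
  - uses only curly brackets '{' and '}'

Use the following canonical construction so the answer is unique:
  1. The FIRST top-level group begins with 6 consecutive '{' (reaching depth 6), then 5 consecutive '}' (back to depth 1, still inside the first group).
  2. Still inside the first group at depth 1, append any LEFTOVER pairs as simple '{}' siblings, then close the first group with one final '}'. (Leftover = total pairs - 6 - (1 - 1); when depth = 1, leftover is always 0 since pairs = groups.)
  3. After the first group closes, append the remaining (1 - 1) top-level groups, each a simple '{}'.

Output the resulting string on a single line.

Answer: {{{{{{}}}}}{}{}{}{}{}{}}

Derivation:
Spec: pairs=12 depth=6 groups=1
Leftover pairs = 12 - 6 - (1-1) = 6
First group: deep chain of depth 6 + 6 sibling pairs
Remaining 0 groups: simple '{}' each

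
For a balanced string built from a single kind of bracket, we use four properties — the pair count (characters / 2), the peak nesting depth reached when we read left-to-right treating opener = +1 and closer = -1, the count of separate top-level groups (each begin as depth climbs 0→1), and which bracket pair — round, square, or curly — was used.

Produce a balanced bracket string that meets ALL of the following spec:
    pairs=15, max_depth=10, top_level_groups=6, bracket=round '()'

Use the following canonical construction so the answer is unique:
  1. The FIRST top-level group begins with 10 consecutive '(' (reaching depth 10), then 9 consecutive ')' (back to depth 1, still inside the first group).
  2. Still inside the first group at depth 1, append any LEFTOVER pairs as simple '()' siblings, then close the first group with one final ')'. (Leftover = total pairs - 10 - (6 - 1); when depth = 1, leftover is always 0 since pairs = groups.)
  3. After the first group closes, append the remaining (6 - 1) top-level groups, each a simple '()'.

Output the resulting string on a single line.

Spec: pairs=15 depth=10 groups=6
Leftover pairs = 15 - 10 - (6-1) = 0
First group: deep chain of depth 10 + 0 sibling pairs
Remaining 5 groups: simple '()' each

Answer: (((((((((())))))))))()()()()()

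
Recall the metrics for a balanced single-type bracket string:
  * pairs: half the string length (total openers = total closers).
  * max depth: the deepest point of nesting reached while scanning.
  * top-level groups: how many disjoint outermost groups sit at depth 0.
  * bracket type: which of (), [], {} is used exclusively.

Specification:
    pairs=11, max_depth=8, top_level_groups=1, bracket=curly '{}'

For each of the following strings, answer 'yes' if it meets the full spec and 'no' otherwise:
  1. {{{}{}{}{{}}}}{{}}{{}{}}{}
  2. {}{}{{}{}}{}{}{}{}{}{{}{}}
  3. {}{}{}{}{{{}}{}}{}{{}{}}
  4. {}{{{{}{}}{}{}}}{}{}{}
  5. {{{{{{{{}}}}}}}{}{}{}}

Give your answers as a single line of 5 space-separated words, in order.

Answer: no no no no yes

Derivation:
String 1 '{{{}{}{}{{}}}}{{}}{{}{}}{}': depth seq [1 2 3 2 3 2 3 2 3 4 3 2 1 0 1 2 1 0 1 2 1 2 1 0 1 0]
  -> pairs=13 depth=4 groups=4 -> no
String 2 '{}{}{{}{}}{}{}{}{}{}{{}{}}': depth seq [1 0 1 0 1 2 1 2 1 0 1 0 1 0 1 0 1 0 1 0 1 2 1 2 1 0]
  -> pairs=13 depth=2 groups=9 -> no
String 3 '{}{}{}{}{{{}}{}}{}{{}{}}': depth seq [1 0 1 0 1 0 1 0 1 2 3 2 1 2 1 0 1 0 1 2 1 2 1 0]
  -> pairs=12 depth=3 groups=7 -> no
String 4 '{}{{{{}{}}{}{}}}{}{}{}': depth seq [1 0 1 2 3 4 3 4 3 2 3 2 3 2 1 0 1 0 1 0 1 0]
  -> pairs=11 depth=4 groups=5 -> no
String 5 '{{{{{{{{}}}}}}}{}{}{}}': depth seq [1 2 3 4 5 6 7 8 7 6 5 4 3 2 1 2 1 2 1 2 1 0]
  -> pairs=11 depth=8 groups=1 -> yes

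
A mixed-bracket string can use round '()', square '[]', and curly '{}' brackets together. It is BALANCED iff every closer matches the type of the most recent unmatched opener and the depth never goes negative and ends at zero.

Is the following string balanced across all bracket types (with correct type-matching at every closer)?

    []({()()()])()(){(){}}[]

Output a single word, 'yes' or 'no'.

pos 0: push '['; stack = [
pos 1: ']' matches '['; pop; stack = (empty)
pos 2: push '('; stack = (
pos 3: push '{'; stack = ({
pos 4: push '('; stack = ({(
pos 5: ')' matches '('; pop; stack = ({
pos 6: push '('; stack = ({(
pos 7: ')' matches '('; pop; stack = ({
pos 8: push '('; stack = ({(
pos 9: ')' matches '('; pop; stack = ({
pos 10: saw closer ']' but top of stack is '{' (expected '}') → INVALID
Verdict: type mismatch at position 10: ']' closes '{' → no

Answer: no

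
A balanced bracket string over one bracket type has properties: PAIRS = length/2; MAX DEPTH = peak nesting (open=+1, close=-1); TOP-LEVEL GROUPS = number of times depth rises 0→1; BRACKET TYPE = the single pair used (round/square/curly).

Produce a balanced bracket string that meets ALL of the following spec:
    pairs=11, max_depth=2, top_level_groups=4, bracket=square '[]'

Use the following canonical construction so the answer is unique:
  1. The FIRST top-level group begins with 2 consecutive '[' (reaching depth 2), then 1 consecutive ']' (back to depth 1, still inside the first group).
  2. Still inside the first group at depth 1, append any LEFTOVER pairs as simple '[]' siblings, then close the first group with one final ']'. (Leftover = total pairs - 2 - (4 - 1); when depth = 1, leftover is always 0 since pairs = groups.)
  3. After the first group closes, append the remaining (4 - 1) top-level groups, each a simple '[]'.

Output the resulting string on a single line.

Spec: pairs=11 depth=2 groups=4
Leftover pairs = 11 - 2 - (4-1) = 6
First group: deep chain of depth 2 + 6 sibling pairs
Remaining 3 groups: simple '[]' each

Answer: [[][][][][][][]][][][]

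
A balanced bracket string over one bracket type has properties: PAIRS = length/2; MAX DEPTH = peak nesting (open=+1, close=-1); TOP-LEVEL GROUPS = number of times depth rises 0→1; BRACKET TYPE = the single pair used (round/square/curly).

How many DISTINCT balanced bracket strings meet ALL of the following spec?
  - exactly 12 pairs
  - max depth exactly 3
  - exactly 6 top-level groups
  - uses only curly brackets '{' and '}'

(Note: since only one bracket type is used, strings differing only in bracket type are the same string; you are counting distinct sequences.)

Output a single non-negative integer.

Spec: pairs=12 depth=3 groups=6
Count(depth <= 3) = 3653
Count(depth <= 2) = 462
Count(depth == 3) = 3653 - 462 = 3191

Answer: 3191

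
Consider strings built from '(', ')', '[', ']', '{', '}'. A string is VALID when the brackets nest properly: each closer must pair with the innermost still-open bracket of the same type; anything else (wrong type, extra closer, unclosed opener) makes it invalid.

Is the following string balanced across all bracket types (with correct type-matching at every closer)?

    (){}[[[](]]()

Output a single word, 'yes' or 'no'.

Answer: no

Derivation:
pos 0: push '('; stack = (
pos 1: ')' matches '('; pop; stack = (empty)
pos 2: push '{'; stack = {
pos 3: '}' matches '{'; pop; stack = (empty)
pos 4: push '['; stack = [
pos 5: push '['; stack = [[
pos 6: push '['; stack = [[[
pos 7: ']' matches '['; pop; stack = [[
pos 8: push '('; stack = [[(
pos 9: saw closer ']' but top of stack is '(' (expected ')') → INVALID
Verdict: type mismatch at position 9: ']' closes '(' → no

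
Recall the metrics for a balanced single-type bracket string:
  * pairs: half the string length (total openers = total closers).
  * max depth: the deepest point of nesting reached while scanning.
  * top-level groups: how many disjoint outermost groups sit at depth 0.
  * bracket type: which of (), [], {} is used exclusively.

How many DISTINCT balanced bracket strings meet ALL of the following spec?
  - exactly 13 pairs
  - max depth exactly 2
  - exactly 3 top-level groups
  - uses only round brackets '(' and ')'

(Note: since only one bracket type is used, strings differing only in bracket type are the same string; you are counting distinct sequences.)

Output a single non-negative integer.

Answer: 66

Derivation:
Spec: pairs=13 depth=2 groups=3
Count(depth <= 2) = 66
Count(depth <= 1) = 0
Count(depth == 2) = 66 - 0 = 66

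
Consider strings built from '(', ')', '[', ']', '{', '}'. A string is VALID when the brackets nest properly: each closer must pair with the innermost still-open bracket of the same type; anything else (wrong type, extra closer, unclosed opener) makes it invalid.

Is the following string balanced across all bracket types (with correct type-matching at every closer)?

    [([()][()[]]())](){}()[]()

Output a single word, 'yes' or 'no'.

Answer: yes

Derivation:
pos 0: push '['; stack = [
pos 1: push '('; stack = [(
pos 2: push '['; stack = [([
pos 3: push '('; stack = [([(
pos 4: ')' matches '('; pop; stack = [([
pos 5: ']' matches '['; pop; stack = [(
pos 6: push '['; stack = [([
pos 7: push '('; stack = [([(
pos 8: ')' matches '('; pop; stack = [([
pos 9: push '['; stack = [([[
pos 10: ']' matches '['; pop; stack = [([
pos 11: ']' matches '['; pop; stack = [(
pos 12: push '('; stack = [((
pos 13: ')' matches '('; pop; stack = [(
pos 14: ')' matches '('; pop; stack = [
pos 15: ']' matches '['; pop; stack = (empty)
pos 16: push '('; stack = (
pos 17: ')' matches '('; pop; stack = (empty)
pos 18: push '{'; stack = {
pos 19: '}' matches '{'; pop; stack = (empty)
pos 20: push '('; stack = (
pos 21: ')' matches '('; pop; stack = (empty)
pos 22: push '['; stack = [
pos 23: ']' matches '['; pop; stack = (empty)
pos 24: push '('; stack = (
pos 25: ')' matches '('; pop; stack = (empty)
end: stack empty → VALID
Verdict: properly nested → yes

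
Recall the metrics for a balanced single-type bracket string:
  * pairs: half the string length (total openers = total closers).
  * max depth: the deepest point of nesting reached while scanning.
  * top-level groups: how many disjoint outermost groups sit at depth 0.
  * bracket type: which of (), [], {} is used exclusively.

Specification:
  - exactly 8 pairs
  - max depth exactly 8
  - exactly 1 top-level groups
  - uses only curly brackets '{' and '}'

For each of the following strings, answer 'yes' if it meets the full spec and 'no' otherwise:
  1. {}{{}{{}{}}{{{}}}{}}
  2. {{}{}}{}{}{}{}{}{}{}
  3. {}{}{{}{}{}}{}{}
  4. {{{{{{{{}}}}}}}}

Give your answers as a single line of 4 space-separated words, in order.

Answer: no no no yes

Derivation:
String 1 '{}{{}{{}{}}{{{}}}{}}': depth seq [1 0 1 2 1 2 3 2 3 2 1 2 3 4 3 2 1 2 1 0]
  -> pairs=10 depth=4 groups=2 -> no
String 2 '{{}{}}{}{}{}{}{}{}{}': depth seq [1 2 1 2 1 0 1 0 1 0 1 0 1 0 1 0 1 0 1 0]
  -> pairs=10 depth=2 groups=8 -> no
String 3 '{}{}{{}{}{}}{}{}': depth seq [1 0 1 0 1 2 1 2 1 2 1 0 1 0 1 0]
  -> pairs=8 depth=2 groups=5 -> no
String 4 '{{{{{{{{}}}}}}}}': depth seq [1 2 3 4 5 6 7 8 7 6 5 4 3 2 1 0]
  -> pairs=8 depth=8 groups=1 -> yes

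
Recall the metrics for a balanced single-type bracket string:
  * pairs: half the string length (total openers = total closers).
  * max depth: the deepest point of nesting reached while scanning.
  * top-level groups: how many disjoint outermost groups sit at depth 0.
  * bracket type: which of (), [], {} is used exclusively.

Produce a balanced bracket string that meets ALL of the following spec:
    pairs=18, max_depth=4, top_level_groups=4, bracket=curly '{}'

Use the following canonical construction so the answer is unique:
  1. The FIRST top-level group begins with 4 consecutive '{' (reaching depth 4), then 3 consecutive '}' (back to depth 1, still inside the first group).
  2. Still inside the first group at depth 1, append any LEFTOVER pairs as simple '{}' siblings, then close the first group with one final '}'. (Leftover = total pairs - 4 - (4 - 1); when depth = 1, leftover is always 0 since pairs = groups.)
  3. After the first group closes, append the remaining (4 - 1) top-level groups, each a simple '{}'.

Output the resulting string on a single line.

Spec: pairs=18 depth=4 groups=4
Leftover pairs = 18 - 4 - (4-1) = 11
First group: deep chain of depth 4 + 11 sibling pairs
Remaining 3 groups: simple '{}' each

Answer: {{{{}}}{}{}{}{}{}{}{}{}{}{}{}}{}{}{}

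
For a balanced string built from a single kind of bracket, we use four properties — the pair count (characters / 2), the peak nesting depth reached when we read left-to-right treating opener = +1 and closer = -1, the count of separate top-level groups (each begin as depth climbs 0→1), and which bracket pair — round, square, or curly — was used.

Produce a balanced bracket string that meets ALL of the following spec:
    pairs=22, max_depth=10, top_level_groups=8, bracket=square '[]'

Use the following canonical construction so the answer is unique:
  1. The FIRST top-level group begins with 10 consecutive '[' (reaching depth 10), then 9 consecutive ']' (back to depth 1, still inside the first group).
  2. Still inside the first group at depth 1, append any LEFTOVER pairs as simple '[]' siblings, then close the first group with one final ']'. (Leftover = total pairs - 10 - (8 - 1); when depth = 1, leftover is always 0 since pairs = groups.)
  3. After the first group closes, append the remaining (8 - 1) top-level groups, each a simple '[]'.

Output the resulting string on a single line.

Answer: [[[[[[[[[[]]]]]]]]][][][][][]][][][][][][][]

Derivation:
Spec: pairs=22 depth=10 groups=8
Leftover pairs = 22 - 10 - (8-1) = 5
First group: deep chain of depth 10 + 5 sibling pairs
Remaining 7 groups: simple '[]' each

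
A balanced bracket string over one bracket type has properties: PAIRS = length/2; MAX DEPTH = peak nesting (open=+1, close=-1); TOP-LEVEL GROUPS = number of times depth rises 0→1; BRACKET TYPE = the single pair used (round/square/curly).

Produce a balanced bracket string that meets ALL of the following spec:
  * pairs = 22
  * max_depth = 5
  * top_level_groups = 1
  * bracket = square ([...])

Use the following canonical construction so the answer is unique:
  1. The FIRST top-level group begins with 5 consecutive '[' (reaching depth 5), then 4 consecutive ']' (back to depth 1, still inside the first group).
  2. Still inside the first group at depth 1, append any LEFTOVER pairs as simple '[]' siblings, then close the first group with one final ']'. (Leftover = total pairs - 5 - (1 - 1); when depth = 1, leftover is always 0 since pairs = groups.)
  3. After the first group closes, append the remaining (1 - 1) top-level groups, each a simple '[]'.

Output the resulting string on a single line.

Spec: pairs=22 depth=5 groups=1
Leftover pairs = 22 - 5 - (1-1) = 17
First group: deep chain of depth 5 + 17 sibling pairs
Remaining 0 groups: simple '[]' each

Answer: [[[[[]]]][][][][][][][][][][][][][][][][][]]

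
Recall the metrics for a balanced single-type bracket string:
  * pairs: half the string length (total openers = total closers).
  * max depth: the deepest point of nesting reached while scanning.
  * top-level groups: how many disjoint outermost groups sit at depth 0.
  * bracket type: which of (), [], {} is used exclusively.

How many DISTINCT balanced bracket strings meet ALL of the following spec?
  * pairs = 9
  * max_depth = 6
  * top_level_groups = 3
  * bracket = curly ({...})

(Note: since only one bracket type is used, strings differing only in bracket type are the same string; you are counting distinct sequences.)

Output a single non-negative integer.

Spec: pairs=9 depth=6 groups=3
Count(depth <= 6) = 998
Count(depth <= 5) = 965
Count(depth == 6) = 998 - 965 = 33

Answer: 33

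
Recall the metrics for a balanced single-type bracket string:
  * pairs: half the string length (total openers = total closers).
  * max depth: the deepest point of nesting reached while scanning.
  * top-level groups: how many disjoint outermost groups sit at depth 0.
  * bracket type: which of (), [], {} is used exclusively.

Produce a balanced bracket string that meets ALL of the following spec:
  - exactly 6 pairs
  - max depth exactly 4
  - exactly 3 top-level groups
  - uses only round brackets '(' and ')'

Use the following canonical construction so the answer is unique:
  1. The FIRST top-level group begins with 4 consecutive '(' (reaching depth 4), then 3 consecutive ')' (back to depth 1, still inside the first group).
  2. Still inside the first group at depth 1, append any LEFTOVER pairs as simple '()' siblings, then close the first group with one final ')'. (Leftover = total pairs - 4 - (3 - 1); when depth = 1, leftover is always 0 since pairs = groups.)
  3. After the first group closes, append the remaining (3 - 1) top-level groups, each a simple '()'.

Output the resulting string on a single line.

Spec: pairs=6 depth=4 groups=3
Leftover pairs = 6 - 4 - (3-1) = 0
First group: deep chain of depth 4 + 0 sibling pairs
Remaining 2 groups: simple '()' each

Answer: (((())))()()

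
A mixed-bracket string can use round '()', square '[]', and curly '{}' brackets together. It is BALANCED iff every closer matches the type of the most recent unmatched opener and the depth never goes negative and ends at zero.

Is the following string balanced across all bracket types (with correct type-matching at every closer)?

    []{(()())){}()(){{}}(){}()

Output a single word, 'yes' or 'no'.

Answer: no

Derivation:
pos 0: push '['; stack = [
pos 1: ']' matches '['; pop; stack = (empty)
pos 2: push '{'; stack = {
pos 3: push '('; stack = {(
pos 4: push '('; stack = {((
pos 5: ')' matches '('; pop; stack = {(
pos 6: push '('; stack = {((
pos 7: ')' matches '('; pop; stack = {(
pos 8: ')' matches '('; pop; stack = {
pos 9: saw closer ')' but top of stack is '{' (expected '}') → INVALID
Verdict: type mismatch at position 9: ')' closes '{' → no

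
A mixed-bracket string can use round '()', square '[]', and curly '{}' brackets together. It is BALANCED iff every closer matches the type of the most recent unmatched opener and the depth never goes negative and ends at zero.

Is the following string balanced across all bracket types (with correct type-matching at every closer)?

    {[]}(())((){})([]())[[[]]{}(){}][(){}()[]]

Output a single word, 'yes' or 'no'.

Answer: yes

Derivation:
pos 0: push '{'; stack = {
pos 1: push '['; stack = {[
pos 2: ']' matches '['; pop; stack = {
pos 3: '}' matches '{'; pop; stack = (empty)
pos 4: push '('; stack = (
pos 5: push '('; stack = ((
pos 6: ')' matches '('; pop; stack = (
pos 7: ')' matches '('; pop; stack = (empty)
pos 8: push '('; stack = (
pos 9: push '('; stack = ((
pos 10: ')' matches '('; pop; stack = (
pos 11: push '{'; stack = ({
pos 12: '}' matches '{'; pop; stack = (
pos 13: ')' matches '('; pop; stack = (empty)
pos 14: push '('; stack = (
pos 15: push '['; stack = ([
pos 16: ']' matches '['; pop; stack = (
pos 17: push '('; stack = ((
pos 18: ')' matches '('; pop; stack = (
pos 19: ')' matches '('; pop; stack = (empty)
pos 20: push '['; stack = [
pos 21: push '['; stack = [[
pos 22: push '['; stack = [[[
pos 23: ']' matches '['; pop; stack = [[
pos 24: ']' matches '['; pop; stack = [
pos 25: push '{'; stack = [{
pos 26: '}' matches '{'; pop; stack = [
pos 27: push '('; stack = [(
pos 28: ')' matches '('; pop; stack = [
pos 29: push '{'; stack = [{
pos 30: '}' matches '{'; pop; stack = [
pos 31: ']' matches '['; pop; stack = (empty)
pos 32: push '['; stack = [
pos 33: push '('; stack = [(
pos 34: ')' matches '('; pop; stack = [
pos 35: push '{'; stack = [{
pos 36: '}' matches '{'; pop; stack = [
pos 37: push '('; stack = [(
pos 38: ')' matches '('; pop; stack = [
pos 39: push '['; stack = [[
pos 40: ']' matches '['; pop; stack = [
pos 41: ']' matches '['; pop; stack = (empty)
end: stack empty → VALID
Verdict: properly nested → yes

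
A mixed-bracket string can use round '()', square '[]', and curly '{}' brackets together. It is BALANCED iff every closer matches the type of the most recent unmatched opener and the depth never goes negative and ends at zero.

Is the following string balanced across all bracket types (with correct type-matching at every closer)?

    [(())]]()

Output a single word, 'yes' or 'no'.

pos 0: push '['; stack = [
pos 1: push '('; stack = [(
pos 2: push '('; stack = [((
pos 3: ')' matches '('; pop; stack = [(
pos 4: ')' matches '('; pop; stack = [
pos 5: ']' matches '['; pop; stack = (empty)
pos 6: saw closer ']' but stack is empty → INVALID
Verdict: unmatched closer ']' at position 6 → no

Answer: no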